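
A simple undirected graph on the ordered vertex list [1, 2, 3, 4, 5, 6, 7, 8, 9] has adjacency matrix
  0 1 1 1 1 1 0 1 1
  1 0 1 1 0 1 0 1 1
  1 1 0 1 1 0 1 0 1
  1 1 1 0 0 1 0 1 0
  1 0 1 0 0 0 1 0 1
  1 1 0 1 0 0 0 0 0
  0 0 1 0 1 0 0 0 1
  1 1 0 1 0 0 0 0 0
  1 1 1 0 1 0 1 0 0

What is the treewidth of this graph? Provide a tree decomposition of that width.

Each bag holds 4 vertices, so the decomposition has width 3, which upper-bounds the treewidth. For the lower bound, the 4 vertices {1, 2, 3, 9} are pairwise adjacent, and any tree decomposition puts a clique entirely inside one bag — forcing width ≥ 3. Hence tw(G) = 3 exactly.

Treewidth 3.
One such decomposition:
Bags: B1 = {1, 2, 3, 9}  B2 = {1, 2, 3, 4}  B3 = {1, 2, 4, 6}  B4 = {1, 3, 5, 9}  B5 = {3, 5, 7, 9}  B6 = {1, 2, 4, 8}
Tree: B1–B2, B2–B3, B1–B4, B4–B5, B3–B6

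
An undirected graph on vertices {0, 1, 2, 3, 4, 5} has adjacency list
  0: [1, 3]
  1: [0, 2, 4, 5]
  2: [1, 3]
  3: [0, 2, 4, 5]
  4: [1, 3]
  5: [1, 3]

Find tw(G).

A width-2 tree decomposition is:
Bags: B1 = {1, 3, 4}  B2 = {1, 3, 5}  B3 = {0, 1, 3}  B4 = {1, 2, 3}
Tree: B1–B2, B2–B3, B3–B4
The largest bag has 3 vertices, giving width 2; this decomposition certifies tw(G) ≤ 2. The edges 4–1–5–3–4 form a cycle, so G is not a tree and its treewidth is at least 2. Hence tw(G) = 2 exactly.

2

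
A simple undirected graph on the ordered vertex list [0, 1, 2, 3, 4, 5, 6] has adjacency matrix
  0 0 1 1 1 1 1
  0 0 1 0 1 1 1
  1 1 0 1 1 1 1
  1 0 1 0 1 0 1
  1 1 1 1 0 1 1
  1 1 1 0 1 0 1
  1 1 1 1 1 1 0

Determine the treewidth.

4

A width-4 tree decomposition is:
Bags: B1 = {0, 2, 4, 5, 6}  B2 = {1, 2, 4, 5, 6}  B3 = {0, 2, 3, 4, 6}
Tree: B1–B2, B1–B3
Every bag has size at most 5, so the width is 5 − 1 = 4 and tw(G) ≤ 4. For the lower bound, the 5 vertices {0, 2, 3, 4, 6} are pairwise adjacent, and any tree decomposition puts a clique entirely inside one bag — forcing width ≥ 4. Combining the bounds, tw(G) = 4.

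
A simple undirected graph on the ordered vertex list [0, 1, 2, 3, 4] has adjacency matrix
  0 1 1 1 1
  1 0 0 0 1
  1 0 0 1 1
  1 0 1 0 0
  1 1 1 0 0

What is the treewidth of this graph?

A width-2 tree decomposition is:
Bags: B1 = {0, 1, 4}  B2 = {0, 2, 4}  B3 = {0, 2, 3}
Tree: B1–B2, B2–B3
Each bag holds 3 vertices, so the decomposition has width 2, which upper-bounds the treewidth. On the other hand G contains the 3-clique {0, 1, 4}. A clique must lie in a single bag of any decomposition, so no decomposition can have width below 2. The upper and lower bounds meet at 2, so that is the treewidth.

2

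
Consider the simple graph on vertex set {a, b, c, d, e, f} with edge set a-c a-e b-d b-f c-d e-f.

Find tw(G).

A width-2 tree decomposition is:
Bags: B1 = {b, e, f}  B2 = {b, d, e}  B3 = {c, d, e}  B4 = {a, c, e}
Tree: B1–B2, B2–B3, B3–B4
The largest bag has 3 vertices, giving width 2; this decomposition certifies tw(G) ≤ 2. For the lower bound, G contains the cycle e–f–b–d–c–a–e, so G is not a forest; only forests have treewidth ≤ 1, hence tw(G) ≥ 2. The upper and lower bounds meet at 2, so that is the treewidth.

2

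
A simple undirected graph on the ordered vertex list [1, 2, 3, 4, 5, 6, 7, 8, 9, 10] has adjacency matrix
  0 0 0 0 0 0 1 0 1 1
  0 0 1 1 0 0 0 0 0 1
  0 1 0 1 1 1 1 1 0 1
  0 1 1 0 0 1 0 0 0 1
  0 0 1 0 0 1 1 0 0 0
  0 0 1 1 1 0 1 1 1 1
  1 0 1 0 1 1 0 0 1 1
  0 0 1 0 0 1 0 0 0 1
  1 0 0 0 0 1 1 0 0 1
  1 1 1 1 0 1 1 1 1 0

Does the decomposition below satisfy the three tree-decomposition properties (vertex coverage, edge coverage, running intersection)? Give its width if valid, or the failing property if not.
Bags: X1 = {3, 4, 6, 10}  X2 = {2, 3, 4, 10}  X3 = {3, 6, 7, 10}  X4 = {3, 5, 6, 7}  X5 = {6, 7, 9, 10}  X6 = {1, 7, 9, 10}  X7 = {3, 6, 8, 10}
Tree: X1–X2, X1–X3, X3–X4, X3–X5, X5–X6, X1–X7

Yes; width 3.

Checking the three conditions: (i) the bags cover all of {1, 2, 3, 4, 5, 6, 7, 8, 9, 10}; (ii) for each edge, some bag contains both endpoints; (iii) the bags containing any fixed vertex form a subtree. All hold, so the decomposition is valid with width 4 − 1 = 3.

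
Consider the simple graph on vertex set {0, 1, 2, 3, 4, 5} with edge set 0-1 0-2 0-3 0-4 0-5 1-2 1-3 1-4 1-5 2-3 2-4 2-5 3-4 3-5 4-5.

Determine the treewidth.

5

A width-5 tree decomposition is:
Bags: B1 = {0, 1, 2, 3, 4, 5}
Tree: (single bag)
With just one bag of size 6, the width is 6 − 1 = 5, so tw(G) ≤ 5. On the other hand G contains the 6-clique {0, 1, 2, 3, 4, 5}. A clique must lie in a single bag of any decomposition, so no decomposition can have width below 5. The upper and lower bounds meet at 5, so that is the treewidth.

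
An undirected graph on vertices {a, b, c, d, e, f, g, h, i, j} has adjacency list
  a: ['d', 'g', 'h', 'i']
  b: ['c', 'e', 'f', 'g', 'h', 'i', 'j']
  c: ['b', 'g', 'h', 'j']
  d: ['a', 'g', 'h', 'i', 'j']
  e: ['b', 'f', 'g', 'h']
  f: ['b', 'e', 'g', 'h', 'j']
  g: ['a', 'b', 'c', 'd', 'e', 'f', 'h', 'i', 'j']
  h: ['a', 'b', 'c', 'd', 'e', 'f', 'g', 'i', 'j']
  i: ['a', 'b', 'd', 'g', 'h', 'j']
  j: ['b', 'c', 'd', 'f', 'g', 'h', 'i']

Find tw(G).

A width-4 tree decomposition is:
Bags: B1 = {b, g, h, i, j}  B2 = {b, f, g, h, j}  B3 = {d, g, h, i, j}  B4 = {a, d, g, h, i}  B5 = {b, c, g, h, j}  B6 = {b, e, f, g, h}
Tree: B1–B2, B1–B3, B3–B4, B2–B5, B2–B6
Each bag holds 5 vertices, so the decomposition has width 4, which upper-bounds the treewidth. Conversely, {d, g, h, i, j} is a clique of size 5, and the vertices of any clique must share a bag in every tree decomposition; so some bag has ≥ 5 vertices and tw(G) ≥ 4. Therefore the treewidth is 4.

4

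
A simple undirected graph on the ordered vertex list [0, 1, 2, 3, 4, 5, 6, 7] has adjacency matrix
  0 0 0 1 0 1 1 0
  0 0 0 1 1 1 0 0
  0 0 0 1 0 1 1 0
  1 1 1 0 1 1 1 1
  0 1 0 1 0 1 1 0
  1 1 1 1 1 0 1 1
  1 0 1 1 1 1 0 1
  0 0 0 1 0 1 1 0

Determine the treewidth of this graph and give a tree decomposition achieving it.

The largest bag has 4 vertices, giving width 3; this decomposition certifies tw(G) ≤ 3. For the lower bound, the 4 vertices {1, 3, 4, 5} are pairwise adjacent, and any tree decomposition puts a clique entirely inside one bag — forcing width ≥ 3. Hence tw(G) = 3 exactly.

Treewidth 3.
One optimal decomposition is:
Bags: B1 = {3, 5, 6, 7}  B2 = {2, 3, 5, 6}  B3 = {3, 4, 5, 6}  B4 = {1, 3, 4, 5}  B5 = {0, 3, 5, 6}
Tree: B1–B2, B2–B3, B3–B4, B1–B5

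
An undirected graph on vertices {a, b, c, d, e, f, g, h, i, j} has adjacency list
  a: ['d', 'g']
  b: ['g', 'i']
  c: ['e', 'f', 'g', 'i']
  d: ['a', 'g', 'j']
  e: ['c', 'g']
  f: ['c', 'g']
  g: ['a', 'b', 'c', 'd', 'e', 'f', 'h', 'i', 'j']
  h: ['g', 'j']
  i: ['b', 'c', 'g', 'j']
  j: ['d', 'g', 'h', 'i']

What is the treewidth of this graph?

A width-2 tree decomposition is:
Bags: B1 = {g, i, j}  B2 = {d, g, j}  B3 = {c, g, i}  B4 = {c, f, g}  B5 = {g, h, j}  B6 = {b, g, i}  B7 = {a, d, g}  B8 = {c, e, g}
Tree: B1–B2, B1–B3, B3–B4, B2–B5, B1–B6, B2–B7, B4–B8
Each bag holds 3 vertices, so the decomposition has width 2, which upper-bounds the treewidth. Conversely, {d, g, j} is a clique of size 3, and the vertices of any clique must share a bag in every tree decomposition; so some bag has ≥ 3 vertices and tw(G) ≥ 2. Therefore the treewidth is 2.

2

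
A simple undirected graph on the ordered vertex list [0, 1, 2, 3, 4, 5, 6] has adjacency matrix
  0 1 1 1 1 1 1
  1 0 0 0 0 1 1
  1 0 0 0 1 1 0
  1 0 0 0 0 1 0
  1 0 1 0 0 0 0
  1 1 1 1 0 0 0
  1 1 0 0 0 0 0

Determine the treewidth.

2

A width-2 tree decomposition is:
Bags: B1 = {0, 2, 5}  B2 = {0, 1, 5}  B3 = {0, 1, 6}  B4 = {0, 3, 5}  B5 = {0, 2, 4}
Tree: B1–B2, B2–B3, B1–B4, B1–B5
Every bag has size at most 3, so the width is 3 − 1 = 2 and tw(G) ≤ 2. On the other hand G contains the 3-clique {0, 2, 4}. A clique must lie in a single bag of any decomposition, so no decomposition can have width below 2. The upper and lower bounds meet at 2, so that is the treewidth.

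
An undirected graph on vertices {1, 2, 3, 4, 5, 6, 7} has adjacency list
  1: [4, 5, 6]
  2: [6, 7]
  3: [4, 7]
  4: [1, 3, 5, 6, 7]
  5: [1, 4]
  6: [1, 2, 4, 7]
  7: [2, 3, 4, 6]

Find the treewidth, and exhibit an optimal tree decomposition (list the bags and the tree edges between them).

Every bag has size at most 3, so the width is 3 − 1 = 2 and tw(G) ≤ 2. For the lower bound, the 3 vertices {2, 6, 7} are pairwise adjacent, and any tree decomposition puts a clique entirely inside one bag — forcing width ≥ 2. Therefore the treewidth is 2.

Treewidth 2.
One such decomposition:
Bags: B1 = {4, 6, 7}  B2 = {1, 4, 6}  B3 = {2, 6, 7}  B4 = {3, 4, 7}  B5 = {1, 4, 5}
Tree: B1–B2, B1–B3, B1–B4, B2–B5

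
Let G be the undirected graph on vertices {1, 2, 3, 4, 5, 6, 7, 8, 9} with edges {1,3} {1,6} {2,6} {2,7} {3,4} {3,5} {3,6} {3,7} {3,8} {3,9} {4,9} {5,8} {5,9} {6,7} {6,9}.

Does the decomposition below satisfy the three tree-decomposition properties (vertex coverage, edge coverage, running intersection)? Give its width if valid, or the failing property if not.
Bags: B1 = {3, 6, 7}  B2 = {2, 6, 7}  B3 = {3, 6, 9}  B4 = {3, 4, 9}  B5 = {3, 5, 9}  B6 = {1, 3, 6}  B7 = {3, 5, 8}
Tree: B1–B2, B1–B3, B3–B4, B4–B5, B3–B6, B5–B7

Yes; width 2.

Vertex coverage: the bags together contain {1, 2, 3, 4, 5, 6, 7, 8, 9}, the full vertex set. Edge coverage: each edge of G has both endpoints in at least one bag. Running intersection: for every vertex, the bags containing it form a connected subtree. All three properties hold, so this is a valid tree decomposition of width max|bag| − 1 = 2, and hence tw(G) ≤ 2.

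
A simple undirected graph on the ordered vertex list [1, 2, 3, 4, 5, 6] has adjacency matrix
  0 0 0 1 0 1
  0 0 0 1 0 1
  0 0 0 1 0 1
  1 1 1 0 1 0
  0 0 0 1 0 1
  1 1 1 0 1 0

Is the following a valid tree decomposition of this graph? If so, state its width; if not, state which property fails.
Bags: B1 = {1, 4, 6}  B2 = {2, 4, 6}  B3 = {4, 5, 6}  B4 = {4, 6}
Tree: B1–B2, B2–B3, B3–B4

A tree decomposition must satisfy three properties: every vertex lies in some bag; for every edge, both endpoints lie together in some bag; and for every vertex, the bags containing it form a connected subtree. Here vertex 3 appears in no bag, so the decomposition is invalid.

No — vertex 3 appears in no bag.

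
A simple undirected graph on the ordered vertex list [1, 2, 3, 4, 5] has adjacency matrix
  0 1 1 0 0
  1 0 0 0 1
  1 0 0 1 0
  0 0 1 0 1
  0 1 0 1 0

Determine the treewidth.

A width-2 tree decomposition is:
Bags: B1 = {2, 4, 5}  B2 = {2, 3, 4}  B3 = {1, 2, 3}
Tree: B1–B2, B2–B3
The largest bag has 3 vertices, giving width 2; this decomposition certifies tw(G) ≤ 2. The edges 2–5–4–3–1–2 form a cycle, so G is not a tree and its treewidth is at least 2. The upper and lower bounds meet at 2, so that is the treewidth.

2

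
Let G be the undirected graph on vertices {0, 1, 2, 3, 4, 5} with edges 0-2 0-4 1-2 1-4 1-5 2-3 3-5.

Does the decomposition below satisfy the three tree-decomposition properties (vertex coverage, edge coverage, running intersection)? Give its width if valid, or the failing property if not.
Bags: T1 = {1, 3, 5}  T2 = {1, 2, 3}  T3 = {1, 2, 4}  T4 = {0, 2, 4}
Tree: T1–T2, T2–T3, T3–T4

Yes; width 2.

Vertex coverage: the bags together contain {0, 1, 2, 3, 4, 5}, the full vertex set. Edge coverage: each edge of G has both endpoints in at least one bag. Running intersection: for every vertex, the bags containing it form a connected subtree. All three properties hold, so this is a valid tree decomposition of width max|bag| − 1 = 2, and hence tw(G) ≤ 2.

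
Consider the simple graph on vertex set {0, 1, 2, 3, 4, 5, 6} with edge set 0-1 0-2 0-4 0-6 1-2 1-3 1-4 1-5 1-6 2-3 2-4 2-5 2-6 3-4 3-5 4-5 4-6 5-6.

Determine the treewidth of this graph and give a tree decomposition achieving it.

Treewidth 4.
One optimal decomposition is:
Bags: B1 = {0, 1, 2, 4, 6}  B2 = {1, 2, 4, 5, 6}  B3 = {1, 2, 3, 4, 5}
Tree: B1–B2, B2–B3

The largest bag has 5 vertices, giving width 4; this decomposition certifies tw(G) ≤ 4. On the other hand G contains the 5-clique {0, 1, 2, 4, 6}. A clique must lie in a single bag of any decomposition, so no decomposition can have width below 4. Therefore the treewidth is 4.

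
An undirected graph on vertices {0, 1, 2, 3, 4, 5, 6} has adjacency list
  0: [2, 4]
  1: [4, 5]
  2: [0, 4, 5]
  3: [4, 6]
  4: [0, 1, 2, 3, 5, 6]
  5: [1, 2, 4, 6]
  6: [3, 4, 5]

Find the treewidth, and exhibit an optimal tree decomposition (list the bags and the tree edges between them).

The largest bag has 3 vertices, giving width 2; this decomposition certifies tw(G) ≤ 2. Conversely, {0, 2, 4} is a clique of size 3, and the vertices of any clique must share a bag in every tree decomposition; so some bag has ≥ 3 vertices and tw(G) ≥ 2. The upper and lower bounds meet at 2, so that is the treewidth.

Treewidth 2.
One such decomposition:
Bags: B1 = {4, 5, 6}  B2 = {1, 4, 5}  B3 = {2, 4, 5}  B4 = {0, 2, 4}  B5 = {3, 4, 6}
Tree: B1–B2, B1–B3, B3–B4, B1–B5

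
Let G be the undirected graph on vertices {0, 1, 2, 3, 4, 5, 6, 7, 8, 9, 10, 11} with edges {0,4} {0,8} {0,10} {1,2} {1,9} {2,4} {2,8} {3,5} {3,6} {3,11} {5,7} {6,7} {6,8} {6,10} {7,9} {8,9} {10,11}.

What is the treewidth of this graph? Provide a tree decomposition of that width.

Treewidth 3.
One such decomposition:
Bags: B1 = {0, 1, 2, 4}  B2 = {0, 1, 2, 8}  B3 = {0, 1, 8, 9}  B4 = {0, 8, 9, 10}  B5 = {6, 8, 9, 10}  B6 = {6, 7, 9, 10}  B7 = {6, 7, 10, 11}  B8 = {3, 6, 7, 11}  B9 = {3, 5, 7, 11}
Tree: B1–B2, B2–B3, B3–B4, B4–B5, B5–B6, B6–B7, B7–B8, B8–B9

Every bag has size at most 4, so the width is 4 − 1 = 3 and tw(G) ≤ 3. For the lower bound: the 4 vertex sets {1,2,4}, {0}, {8}, {6,7,9,10} are disjoint, each induces a connected subgraph, and every pair is joined by at least one edge of G. Contracting each set to a single vertex therefore yields K_{4} as a minor, and since treewidth is minor-monotone, tw(G) ≥ tw(K_{4}) = 3. Hence tw(G) = 3 exactly.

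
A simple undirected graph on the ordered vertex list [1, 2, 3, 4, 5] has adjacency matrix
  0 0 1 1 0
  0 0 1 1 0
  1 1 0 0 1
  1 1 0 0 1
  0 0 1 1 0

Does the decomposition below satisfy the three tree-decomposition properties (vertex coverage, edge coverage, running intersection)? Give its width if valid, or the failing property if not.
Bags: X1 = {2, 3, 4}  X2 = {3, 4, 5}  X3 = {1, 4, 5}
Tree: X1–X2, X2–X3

No — edge (3,1) lies in no bag.

A tree decomposition must satisfy three properties: every vertex lies in some bag; for every edge, both endpoints lie together in some bag; and for every vertex, the bags containing it form a connected subtree. Here edge (3,1) lies in no bag, so the decomposition is invalid.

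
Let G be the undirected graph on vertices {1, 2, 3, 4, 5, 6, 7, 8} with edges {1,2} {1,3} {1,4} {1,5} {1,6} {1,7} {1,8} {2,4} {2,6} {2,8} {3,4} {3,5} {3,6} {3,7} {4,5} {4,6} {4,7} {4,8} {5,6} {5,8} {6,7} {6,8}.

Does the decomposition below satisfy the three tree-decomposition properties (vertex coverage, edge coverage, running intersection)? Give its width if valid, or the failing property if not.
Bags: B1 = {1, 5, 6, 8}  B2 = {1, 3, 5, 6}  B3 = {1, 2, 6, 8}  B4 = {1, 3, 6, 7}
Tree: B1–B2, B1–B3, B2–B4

No — vertex 4 appears in no bag.

A tree decomposition must satisfy three properties: every vertex lies in some bag; for every edge, both endpoints lie together in some bag; and for every vertex, the bags containing it form a connected subtree. Here vertex 4 appears in no bag, so the decomposition is invalid.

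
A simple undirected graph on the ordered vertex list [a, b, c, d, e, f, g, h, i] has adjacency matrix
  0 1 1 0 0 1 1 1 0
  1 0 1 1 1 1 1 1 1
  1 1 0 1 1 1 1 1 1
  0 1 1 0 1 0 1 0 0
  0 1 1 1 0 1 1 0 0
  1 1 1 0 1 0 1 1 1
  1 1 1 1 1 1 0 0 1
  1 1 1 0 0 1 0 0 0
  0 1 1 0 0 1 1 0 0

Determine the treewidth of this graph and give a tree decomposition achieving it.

Treewidth 4.
One optimal decomposition is:
Bags: B1 = {a, b, c, f, g}  B2 = {b, c, e, f, g}  B3 = {a, b, c, f, h}  B4 = {b, c, d, e, g}  B5 = {b, c, f, g, i}
Tree: B1–B2, B1–B3, B2–B4, B1–B5

Each bag holds 5 vertices, so the decomposition has width 4, which upper-bounds the treewidth. Conversely, {b, c, d, e, g} is a clique of size 5, and the vertices of any clique must share a bag in every tree decomposition; so some bag has ≥ 5 vertices and tw(G) ≥ 4. Hence tw(G) = 4 exactly.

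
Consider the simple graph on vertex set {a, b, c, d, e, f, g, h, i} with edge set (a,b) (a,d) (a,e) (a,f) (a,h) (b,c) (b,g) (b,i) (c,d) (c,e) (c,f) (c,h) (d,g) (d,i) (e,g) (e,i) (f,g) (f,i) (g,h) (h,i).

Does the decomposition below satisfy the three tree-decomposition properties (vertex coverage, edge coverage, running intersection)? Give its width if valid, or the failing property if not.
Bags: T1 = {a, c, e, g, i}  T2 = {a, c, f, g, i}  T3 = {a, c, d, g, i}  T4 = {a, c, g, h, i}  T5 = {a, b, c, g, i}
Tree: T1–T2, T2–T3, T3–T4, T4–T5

Yes; width 4.

Vertex coverage: the bags together contain {a, b, c, d, e, f, g, h, i}, the full vertex set. Edge coverage: each edge of G has both endpoints in at least one bag. Running intersection: for every vertex, the bags containing it form a connected subtree. All three properties hold, so this is a valid tree decomposition of width max|bag| − 1 = 4, and hence tw(G) ≤ 4.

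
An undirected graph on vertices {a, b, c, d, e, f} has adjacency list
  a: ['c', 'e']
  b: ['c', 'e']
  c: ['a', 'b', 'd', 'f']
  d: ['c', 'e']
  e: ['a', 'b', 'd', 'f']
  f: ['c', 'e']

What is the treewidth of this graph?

2

A width-2 tree decomposition is:
Bags: B1 = {a, c, e}  B2 = {c, e, f}  B3 = {c, d, e}  B4 = {b, c, e}
Tree: B1–B2, B2–B3, B3–B4
The largest bag has 3 vertices, giving width 2; this decomposition certifies tw(G) ≤ 2. Since a–c–f–e–a is a cycle in G, G is not acyclic. Forests are exactly the graphs of treewidth ≤ 1, so tw(G) ≥ 2. The upper and lower bounds meet at 2, so that is the treewidth.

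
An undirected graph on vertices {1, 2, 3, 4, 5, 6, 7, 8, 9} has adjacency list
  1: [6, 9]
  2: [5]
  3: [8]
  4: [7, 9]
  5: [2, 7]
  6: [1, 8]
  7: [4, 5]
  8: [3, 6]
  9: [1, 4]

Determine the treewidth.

A width-1 tree decomposition is:
Bags: B1 = {3, 8}  B2 = {6, 8}  B3 = {1, 6}  B4 = {1, 9}  B5 = {4, 9}  B6 = {4, 7}  B7 = {5, 7}  B8 = {2, 5}
Tree: B1–B2, B2–B3, B3–B4, B4–B5, B5–B6, B6–B7, B7–B8
Each bag holds 2 vertices, so the decomposition has width 1, which upper-bounds the treewidth. Since G has at least one edge (e.g. 3–8), it is not an edgeless graph, so tw(G) ≥ 1. Combining the bounds, tw(G) = 1.

1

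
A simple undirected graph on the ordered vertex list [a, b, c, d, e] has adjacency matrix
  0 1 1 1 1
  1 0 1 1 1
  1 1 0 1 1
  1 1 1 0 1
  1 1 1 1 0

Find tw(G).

A width-4 tree decomposition is:
Bags: B1 = {a, b, c, d, e}
Tree: (single bag)
A single bag containing all 5 vertices is trivially a valid decomposition of width 4. Conversely, {a, b, c, d, e} is a clique of size 5, and the vertices of any clique must share a bag in every tree decomposition; so some bag has ≥ 5 vertices and tw(G) ≥ 4. Therefore the treewidth is 4.

4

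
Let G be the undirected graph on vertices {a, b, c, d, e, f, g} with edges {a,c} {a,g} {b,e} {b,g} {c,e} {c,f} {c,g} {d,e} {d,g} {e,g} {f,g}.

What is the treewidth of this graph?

2

A width-2 tree decomposition is:
Bags: B1 = {c, e, g}  B2 = {a, c, g}  B3 = {b, e, g}  B4 = {c, f, g}  B5 = {d, e, g}
Tree: B1–B2, B1–B3, B2–B4, B3–B5
Every bag has size at most 3, so the width is 3 − 1 = 2 and tw(G) ≤ 2. On the other hand G contains the 3-clique {d, e, g}. A clique must lie in a single bag of any decomposition, so no decomposition can have width below 2. The upper and lower bounds meet at 2, so that is the treewidth.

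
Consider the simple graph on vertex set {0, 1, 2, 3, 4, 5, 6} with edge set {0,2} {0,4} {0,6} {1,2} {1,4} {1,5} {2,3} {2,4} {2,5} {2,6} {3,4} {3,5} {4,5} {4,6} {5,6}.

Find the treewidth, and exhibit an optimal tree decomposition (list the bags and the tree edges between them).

Treewidth 3.
Bags: B1 = {2, 3, 4, 5}  B2 = {2, 4, 5, 6}  B3 = {0, 2, 4, 6}  B4 = {1, 2, 4, 5}
Tree: B1–B2, B2–B3, B1–B4

The largest bag has 4 vertices, giving width 3; this decomposition certifies tw(G) ≤ 3. On the other hand G contains the 4-clique {0, 2, 4, 6}. A clique must lie in a single bag of any decomposition, so no decomposition can have width below 3. Hence tw(G) = 3 exactly.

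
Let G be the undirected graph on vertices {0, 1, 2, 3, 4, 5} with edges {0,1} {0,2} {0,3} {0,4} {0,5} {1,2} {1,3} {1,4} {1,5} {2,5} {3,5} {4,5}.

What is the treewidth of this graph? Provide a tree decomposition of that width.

Each bag holds 4 vertices, so the decomposition has width 3, which upper-bounds the treewidth. Conversely, {0, 1, 2, 5} is a clique of size 4, and the vertices of any clique must share a bag in every tree decomposition; so some bag has ≥ 4 vertices and tw(G) ≥ 3. Therefore the treewidth is 3.

Treewidth 3.
One optimal decomposition is:
Bags: B1 = {0, 1, 4, 5}  B2 = {0, 1, 2, 5}  B3 = {0, 1, 3, 5}
Tree: B1–B2, B2–B3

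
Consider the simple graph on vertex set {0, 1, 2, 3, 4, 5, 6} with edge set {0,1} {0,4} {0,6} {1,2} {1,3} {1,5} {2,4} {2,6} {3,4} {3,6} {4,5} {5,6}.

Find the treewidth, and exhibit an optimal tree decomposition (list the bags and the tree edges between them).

Treewidth 3.
One such decomposition:
Bags: B1 = {1, 2, 4, 6}  B2 = {0, 1, 4, 6}  B3 = {1, 3, 4, 6}  B4 = {1, 4, 5, 6}
Tree: B1–B2, B2–B3, B3–B4

The largest bag has 4 vertices, giving width 3; this decomposition certifies tw(G) ≤ 3. For the lower bound: the 4 vertex sets {2,6}, {0,1}, {4}, {3} are disjoint, each induces a connected subgraph, and every pair is joined by at least one edge of G. Contracting each set to a single vertex therefore yields K_{4} as a minor, and since treewidth is minor-monotone, tw(G) ≥ tw(K_{4}) = 3. The upper and lower bounds meet at 3, so that is the treewidth.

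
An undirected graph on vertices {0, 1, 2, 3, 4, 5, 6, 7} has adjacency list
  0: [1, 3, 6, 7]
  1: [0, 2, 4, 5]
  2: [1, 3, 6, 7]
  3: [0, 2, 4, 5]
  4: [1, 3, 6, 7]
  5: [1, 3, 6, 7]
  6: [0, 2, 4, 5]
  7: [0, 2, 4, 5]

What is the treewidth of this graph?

A width-4 tree decomposition is:
Bags: B1 = {1, 2, 3, 6, 7}  B2 = {1, 3, 5, 6, 7}  B3 = {0, 1, 3, 6, 7}  B4 = {1, 3, 4, 6, 7}
Tree: B1–B2, B2–B3, B3–B4
Each bag holds 5 vertices, so the decomposition has width 4, which upper-bounds the treewidth. For the lower bound: the 5 vertex sets {2,7}, {3,5}, {0,1}, {6}, {4} are disjoint, each induces a connected subgraph, and every pair is joined by at least one edge of G. Contracting each set to a single vertex therefore yields K_{5} as a minor, and since treewidth is minor-monotone, tw(G) ≥ tw(K_{5}) = 4. Therefore the treewidth is 4.

4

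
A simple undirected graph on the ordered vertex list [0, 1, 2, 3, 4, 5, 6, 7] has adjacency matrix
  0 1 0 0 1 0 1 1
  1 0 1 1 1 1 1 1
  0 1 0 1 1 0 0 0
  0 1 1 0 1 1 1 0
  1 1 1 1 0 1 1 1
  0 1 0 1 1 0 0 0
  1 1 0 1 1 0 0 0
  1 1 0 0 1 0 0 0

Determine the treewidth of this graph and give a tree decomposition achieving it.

The largest bag has 4 vertices, giving width 3; this decomposition certifies tw(G) ≤ 3. On the other hand G contains the 4-clique {0, 1, 4, 6}. A clique must lie in a single bag of any decomposition, so no decomposition can have width below 3. The upper and lower bounds meet at 3, so that is the treewidth.

Treewidth 3.
One optimal decomposition is:
Bags: B1 = {1, 3, 4, 6}  B2 = {0, 1, 4, 6}  B3 = {0, 1, 4, 7}  B4 = {1, 2, 3, 4}  B5 = {1, 3, 4, 5}
Tree: B1–B2, B2–B3, B1–B4, B1–B5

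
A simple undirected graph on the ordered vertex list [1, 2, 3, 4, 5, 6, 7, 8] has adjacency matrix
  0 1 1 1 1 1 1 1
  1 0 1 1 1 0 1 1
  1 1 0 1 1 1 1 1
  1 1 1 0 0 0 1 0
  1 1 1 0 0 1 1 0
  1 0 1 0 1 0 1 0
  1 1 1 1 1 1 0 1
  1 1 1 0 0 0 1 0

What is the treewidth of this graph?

4

A width-4 tree decomposition is:
Bags: B1 = {1, 2, 3, 5, 7}  B2 = {1, 2, 3, 7, 8}  B3 = {1, 3, 5, 6, 7}  B4 = {1, 2, 3, 4, 7}
Tree: B1–B2, B1–B3, B1–B4
Each bag holds 5 vertices, so the decomposition has width 4, which upper-bounds the treewidth. Conversely, {1, 2, 3, 7, 8} is a clique of size 5, and the vertices of any clique must share a bag in every tree decomposition; so some bag has ≥ 5 vertices and tw(G) ≥ 4. Therefore the treewidth is 4.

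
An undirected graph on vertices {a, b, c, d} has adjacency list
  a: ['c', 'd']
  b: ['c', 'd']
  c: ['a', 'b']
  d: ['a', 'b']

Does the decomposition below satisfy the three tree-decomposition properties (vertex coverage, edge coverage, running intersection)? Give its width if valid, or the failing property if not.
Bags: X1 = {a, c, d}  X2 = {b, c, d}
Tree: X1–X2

Yes; width 2.

Every vertex of G appears in some bag (union = {a, b, c, d}); every edge is covered by a bag; and for each vertex v the set of bags containing v is connected in the bag tree. The decomposition is therefore valid. The largest bag has 3 vertices, so the width is 2.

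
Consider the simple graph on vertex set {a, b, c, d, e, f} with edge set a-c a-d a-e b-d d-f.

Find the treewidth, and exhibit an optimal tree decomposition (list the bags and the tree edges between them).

Treewidth 1.
Bags: B1 = {a, d}  B2 = {a, e}  B3 = {a, c}  B4 = {b, d}  B5 = {d, f}
Tree: B1–B2, B2–B3, B1–B4, B4–B5

The largest bag has 2 vertices, giving width 1; this decomposition certifies tw(G) ≤ 1. G has an edge, so its treewidth is at least 1. Therefore the treewidth is 1.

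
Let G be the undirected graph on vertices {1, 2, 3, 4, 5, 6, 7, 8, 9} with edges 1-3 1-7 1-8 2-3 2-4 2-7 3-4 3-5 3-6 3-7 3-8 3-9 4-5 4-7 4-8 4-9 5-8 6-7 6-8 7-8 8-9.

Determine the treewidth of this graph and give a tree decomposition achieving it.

Treewidth 3.
One such decomposition:
Bags: B1 = {3, 4, 7, 8}  B2 = {3, 4, 8, 9}  B3 = {3, 4, 5, 8}  B4 = {3, 6, 7, 8}  B5 = {2, 3, 4, 7}  B6 = {1, 3, 7, 8}
Tree: B1–B2, B1–B3, B1–B4, B1–B5, B1–B6

The largest bag has 4 vertices, giving width 3; this decomposition certifies tw(G) ≤ 3. On the other hand G contains the 4-clique {1, 3, 7, 8}. A clique must lie in a single bag of any decomposition, so no decomposition can have width below 3. Therefore the treewidth is 3.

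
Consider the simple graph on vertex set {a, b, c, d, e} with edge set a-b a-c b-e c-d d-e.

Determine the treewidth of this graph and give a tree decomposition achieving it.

The largest bag has 3 vertices, giving width 2; this decomposition certifies tw(G) ≤ 2. Since c–d–e–b–a–c is a cycle in G, G is not acyclic. Forests are exactly the graphs of treewidth ≤ 1, so tw(G) ≥ 2. Therefore the treewidth is 2.

Treewidth 2.
One such decomposition:
Bags: B1 = {c, d, e}  B2 = {b, c, e}  B3 = {a, b, c}
Tree: B1–B2, B2–B3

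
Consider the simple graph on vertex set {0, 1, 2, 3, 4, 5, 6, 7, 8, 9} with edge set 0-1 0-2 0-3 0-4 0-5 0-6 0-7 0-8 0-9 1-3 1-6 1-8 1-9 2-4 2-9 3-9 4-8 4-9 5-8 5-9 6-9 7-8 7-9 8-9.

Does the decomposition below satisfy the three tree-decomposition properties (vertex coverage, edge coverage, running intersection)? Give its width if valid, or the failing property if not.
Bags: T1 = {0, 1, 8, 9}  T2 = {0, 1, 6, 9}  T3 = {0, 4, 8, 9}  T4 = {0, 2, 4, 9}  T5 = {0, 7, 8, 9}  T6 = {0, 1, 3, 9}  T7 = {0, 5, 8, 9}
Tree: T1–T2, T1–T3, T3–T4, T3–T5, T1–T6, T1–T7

Yes; width 3.

Checking the three conditions: (i) the bags cover all of {0, 1, 2, 3, 4, 5, 6, 7, 8, 9}; (ii) for each edge, some bag contains both endpoints; (iii) the bags containing any fixed vertex form a subtree. All hold, so the decomposition is valid with width 4 − 1 = 3.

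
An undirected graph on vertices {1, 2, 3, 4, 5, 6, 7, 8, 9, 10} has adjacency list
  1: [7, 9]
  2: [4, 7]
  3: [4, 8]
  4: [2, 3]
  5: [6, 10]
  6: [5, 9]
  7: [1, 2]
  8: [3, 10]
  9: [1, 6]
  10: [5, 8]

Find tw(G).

2

A width-2 tree decomposition is:
Bags: B1 = {1, 6, 9}  B2 = {1, 5, 6}  B3 = {1, 5, 10}  B4 = {1, 8, 10}  B5 = {1, 3, 8}  B6 = {1, 3, 4}  B7 = {1, 2, 4}  B8 = {1, 2, 7}
Tree: B1–B2, B2–B3, B3–B4, B4–B5, B5–B6, B6–B7, B7–B8
The largest bag has 3 vertices, giving width 2; this decomposition certifies tw(G) ≤ 2. For the lower bound, G contains the cycle 1–9–6–5–10–8–3–4–2–7–1, so G is not a forest; only forests have treewidth ≤ 1, hence tw(G) ≥ 2. Combining the bounds, tw(G) = 2.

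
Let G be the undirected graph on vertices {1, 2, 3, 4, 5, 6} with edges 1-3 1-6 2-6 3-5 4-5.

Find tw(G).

A width-1 tree decomposition is:
Bags: B1 = {4, 5}  B2 = {3, 5}  B3 = {1, 3}  B4 = {1, 6}  B5 = {2, 6}
Tree: B1–B2, B2–B3, B3–B4, B4–B5
Every bag has size at most 2, so the width is 2 − 1 = 1 and tw(G) ≤ 1. Any graph with an edge has treewidth ≥ 1, and G has the edge 4–5. Hence tw(G) = 1 exactly.

1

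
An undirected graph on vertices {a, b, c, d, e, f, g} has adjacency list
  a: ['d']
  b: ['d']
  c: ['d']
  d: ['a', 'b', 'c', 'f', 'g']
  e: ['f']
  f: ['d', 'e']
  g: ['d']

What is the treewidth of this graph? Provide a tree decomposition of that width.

Every bag has size at most 2, so the width is 2 − 1 = 1 and tw(G) ≤ 1. G has an edge, so its treewidth is at least 1. Hence tw(G) = 1 exactly.

Treewidth 1.
One optimal decomposition is:
Bags: B1 = {d, f}  B2 = {d, g}  B3 = {c, d}  B4 = {b, d}  B5 = {e, f}  B6 = {a, d}
Tree: B1–B2, B1–B3, B1–B4, B1–B5, B2–B6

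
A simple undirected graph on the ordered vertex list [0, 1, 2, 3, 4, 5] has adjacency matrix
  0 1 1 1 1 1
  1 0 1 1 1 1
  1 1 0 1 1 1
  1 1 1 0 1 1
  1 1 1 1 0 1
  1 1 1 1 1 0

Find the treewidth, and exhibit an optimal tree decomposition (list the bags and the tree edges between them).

Treewidth 5.
One optimal decomposition is:
Bags: B1 = {0, 1, 2, 3, 4, 5}
Tree: (single bag)

With just one bag of size 6, the width is 6 − 1 = 5, so tw(G) ≤ 5. On the other hand G contains the 6-clique {0, 1, 2, 3, 4, 5}. A clique must lie in a single bag of any decomposition, so no decomposition can have width below 5. Therefore the treewidth is 5.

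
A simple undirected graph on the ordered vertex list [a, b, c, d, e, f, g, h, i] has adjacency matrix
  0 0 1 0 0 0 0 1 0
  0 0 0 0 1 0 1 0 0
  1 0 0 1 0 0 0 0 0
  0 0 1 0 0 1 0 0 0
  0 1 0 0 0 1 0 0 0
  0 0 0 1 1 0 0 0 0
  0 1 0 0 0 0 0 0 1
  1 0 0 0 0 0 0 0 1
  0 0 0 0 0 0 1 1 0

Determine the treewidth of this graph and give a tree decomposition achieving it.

Each bag holds 3 vertices, so the decomposition has width 2, which upper-bounds the treewidth. Since h–i–g–b–e–f–d–c–a–h is a cycle in G, G is not acyclic. Forests are exactly the graphs of treewidth ≤ 1, so tw(G) ≥ 2. Hence tw(G) = 2 exactly.

Treewidth 2.
One such decomposition:
Bags: B1 = {g, h, i}  B2 = {b, g, h}  B3 = {b, e, h}  B4 = {e, f, h}  B5 = {d, f, h}  B6 = {c, d, h}  B7 = {a, c, h}
Tree: B1–B2, B2–B3, B3–B4, B4–B5, B5–B6, B6–B7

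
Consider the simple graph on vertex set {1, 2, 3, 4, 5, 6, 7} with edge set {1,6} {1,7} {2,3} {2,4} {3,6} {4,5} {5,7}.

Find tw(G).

A width-2 tree decomposition is:
Bags: B1 = {2, 3, 4}  B2 = {3, 4, 5}  B3 = {3, 5, 7}  B4 = {1, 3, 7}  B5 = {1, 3, 6}
Tree: B1–B2, B2–B3, B3–B4, B4–B5
Every bag has size at most 3, so the width is 3 − 1 = 2 and tw(G) ≤ 2. Since 3–2–4–5–7–1–6–3 is a cycle in G, G is not acyclic. Forests are exactly the graphs of treewidth ≤ 1, so tw(G) ≥ 2. Hence tw(G) = 2 exactly.

2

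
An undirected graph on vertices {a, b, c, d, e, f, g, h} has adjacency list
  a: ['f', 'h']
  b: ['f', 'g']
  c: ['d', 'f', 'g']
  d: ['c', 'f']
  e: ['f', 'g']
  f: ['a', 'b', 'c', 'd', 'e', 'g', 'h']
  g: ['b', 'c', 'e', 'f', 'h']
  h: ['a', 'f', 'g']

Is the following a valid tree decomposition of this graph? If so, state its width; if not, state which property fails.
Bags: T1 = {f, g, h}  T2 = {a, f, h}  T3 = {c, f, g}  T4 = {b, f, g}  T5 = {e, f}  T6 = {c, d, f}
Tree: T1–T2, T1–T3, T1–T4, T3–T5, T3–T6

A tree decomposition must satisfy three properties: every vertex lies in some bag; for every edge, both endpoints lie together in some bag; and for every vertex, the bags containing it form a connected subtree. Here edge (g,e) lies in no bag, so the decomposition is invalid.

No — edge (g,e) lies in no bag.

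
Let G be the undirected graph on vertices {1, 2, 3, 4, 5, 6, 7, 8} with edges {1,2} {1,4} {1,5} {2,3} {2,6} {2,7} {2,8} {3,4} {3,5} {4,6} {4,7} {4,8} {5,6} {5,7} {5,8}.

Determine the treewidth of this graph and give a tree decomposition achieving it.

Treewidth 3.
Bags: B1 = {2, 4, 5, 7}  B2 = {2, 4, 5, 8}  B3 = {2, 4, 5, 6}  B4 = {2, 3, 4, 5}  B5 = {1, 2, 4, 5}
Tree: B1–B2, B2–B3, B3–B4, B4–B5

Every bag has size at most 4, so the width is 4 − 1 = 3 and tw(G) ≤ 3. For the lower bound: the 4 vertex sets {4,7}, {2,8}, {5}, {6} are disjoint, each induces a connected subgraph, and every pair is joined by at least one edge of G. Contracting each set to a single vertex therefore yields K_{4} as a minor, and since treewidth is minor-monotone, tw(G) ≥ tw(K_{4}) = 3. Combining the bounds, tw(G) = 3.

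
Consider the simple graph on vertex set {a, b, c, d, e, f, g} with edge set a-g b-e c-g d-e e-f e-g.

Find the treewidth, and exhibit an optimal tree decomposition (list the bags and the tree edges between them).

Treewidth 1.
One optimal decomposition is:
Bags: B1 = {e, g}  B2 = {b, e}  B3 = {d, e}  B4 = {c, g}  B5 = {e, f}  B6 = {a, g}
Tree: B1–B2, B1–B3, B1–B4, B2–B5, B4–B6

Each bag holds 2 vertices, so the decomposition has width 1, which upper-bounds the treewidth. G has an edge, so its treewidth is at least 1. The upper and lower bounds meet at 1, so that is the treewidth.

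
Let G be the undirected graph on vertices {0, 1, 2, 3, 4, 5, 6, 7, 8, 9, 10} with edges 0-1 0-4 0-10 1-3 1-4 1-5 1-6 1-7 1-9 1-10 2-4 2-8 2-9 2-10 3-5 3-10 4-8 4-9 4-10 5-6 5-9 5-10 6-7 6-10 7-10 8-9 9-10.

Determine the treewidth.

3

A width-3 tree decomposition is:
Bags: B1 = {1, 4, 9, 10}  B2 = {2, 4, 9, 10}  B3 = {1, 5, 9, 10}  B4 = {1, 5, 6, 10}  B5 = {1, 6, 7, 10}  B6 = {1, 3, 5, 10}  B7 = {0, 1, 4, 10}  B8 = {2, 4, 8, 9}
Tree: B1–B2, B1–B3, B3–B4, B4–B5, B4–B6, B1–B7, B2–B8
The largest bag has 4 vertices, giving width 3; this decomposition certifies tw(G) ≤ 3. For the lower bound, the 4 vertices {2, 4, 8, 9} are pairwise adjacent, and any tree decomposition puts a clique entirely inside one bag — forcing width ≥ 3. Hence tw(G) = 3 exactly.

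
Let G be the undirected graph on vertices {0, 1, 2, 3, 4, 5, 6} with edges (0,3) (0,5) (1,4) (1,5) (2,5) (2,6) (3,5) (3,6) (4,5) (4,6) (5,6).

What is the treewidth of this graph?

2

A width-2 tree decomposition is:
Bags: B1 = {2, 5, 6}  B2 = {3, 5, 6}  B3 = {4, 5, 6}  B4 = {1, 4, 5}  B5 = {0, 3, 5}
Tree: B1–B2, B1–B3, B3–B4, B2–B5
Each bag holds 3 vertices, so the decomposition has width 2, which upper-bounds the treewidth. For the lower bound, the 3 vertices {0, 3, 5} are pairwise adjacent, and any tree decomposition puts a clique entirely inside one bag — forcing width ≥ 2. Combining the bounds, tw(G) = 2.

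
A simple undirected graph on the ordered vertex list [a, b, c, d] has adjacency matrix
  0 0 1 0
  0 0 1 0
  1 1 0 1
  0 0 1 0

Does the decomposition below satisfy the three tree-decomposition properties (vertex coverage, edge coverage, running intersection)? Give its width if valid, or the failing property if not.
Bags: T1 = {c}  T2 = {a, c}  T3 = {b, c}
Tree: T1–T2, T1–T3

A tree decomposition must satisfy three properties: every vertex lies in some bag; for every edge, both endpoints lie together in some bag; and for every vertex, the bags containing it form a connected subtree. Here vertex d appears in no bag, so the decomposition is invalid.

No — vertex d appears in no bag.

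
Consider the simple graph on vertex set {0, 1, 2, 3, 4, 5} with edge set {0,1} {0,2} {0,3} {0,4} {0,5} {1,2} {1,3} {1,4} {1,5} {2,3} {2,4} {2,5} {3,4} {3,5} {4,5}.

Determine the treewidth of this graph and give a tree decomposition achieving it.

Treewidth 5.
One such decomposition:
Bags: B1 = {0, 1, 2, 3, 4, 5}
Tree: (single bag)

With just one bag of size 6, the width is 6 − 1 = 5, so tw(G) ≤ 5. For the lower bound, the 6 vertices {0, 1, 2, 3, 4, 5} are pairwise adjacent, and any tree decomposition puts a clique entirely inside one bag — forcing width ≥ 5. Hence tw(G) = 5 exactly.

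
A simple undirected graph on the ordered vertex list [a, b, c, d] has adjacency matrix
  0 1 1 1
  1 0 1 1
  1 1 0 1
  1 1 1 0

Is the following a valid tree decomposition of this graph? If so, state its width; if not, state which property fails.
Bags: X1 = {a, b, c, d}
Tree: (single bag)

Every vertex of G appears in some bag (union = {a, b, c, d}); every edge is covered by a bag; and for each vertex v the set of bags containing v is connected in the bag tree. The decomposition is therefore valid. The largest bag has 4 vertices, so the width is 3.

Yes; width 3.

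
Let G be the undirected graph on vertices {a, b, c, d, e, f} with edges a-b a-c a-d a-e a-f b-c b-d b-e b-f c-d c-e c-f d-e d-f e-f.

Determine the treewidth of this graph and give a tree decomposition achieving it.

With just one bag of size 6, the width is 6 − 1 = 5, so tw(G) ≤ 5. Conversely, {a, b, c, d, e, f} is a clique of size 6, and the vertices of any clique must share a bag in every tree decomposition; so some bag has ≥ 6 vertices and tw(G) ≥ 5. The upper and lower bounds meet at 5, so that is the treewidth.

Treewidth 5.
One optimal decomposition is:
Bags: B1 = {a, b, c, d, e, f}
Tree: (single bag)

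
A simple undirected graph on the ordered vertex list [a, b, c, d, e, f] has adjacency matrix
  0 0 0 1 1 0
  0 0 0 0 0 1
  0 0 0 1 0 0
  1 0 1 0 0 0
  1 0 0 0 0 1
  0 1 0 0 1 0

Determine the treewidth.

A width-1 tree decomposition is:
Bags: B1 = {c, d}  B2 = {a, d}  B3 = {a, e}  B4 = {e, f}  B5 = {b, f}
Tree: B1–B2, B2–B3, B3–B4, B4–B5
Each bag holds 2 vertices, so the decomposition has width 1, which upper-bounds the treewidth. G has an edge, so its treewidth is at least 1. Combining the bounds, tw(G) = 1.

1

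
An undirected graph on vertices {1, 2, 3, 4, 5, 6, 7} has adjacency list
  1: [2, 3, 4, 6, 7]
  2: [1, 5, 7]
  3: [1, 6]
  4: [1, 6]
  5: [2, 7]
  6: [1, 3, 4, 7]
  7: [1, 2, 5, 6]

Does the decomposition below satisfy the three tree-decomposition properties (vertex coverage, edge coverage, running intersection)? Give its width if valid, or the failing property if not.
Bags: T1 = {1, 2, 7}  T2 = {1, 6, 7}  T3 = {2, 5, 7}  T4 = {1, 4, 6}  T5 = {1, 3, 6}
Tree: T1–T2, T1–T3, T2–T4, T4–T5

Checking the three conditions: (i) the bags cover all of {1, 2, 3, 4, 5, 6, 7}; (ii) for each edge, some bag contains both endpoints; (iii) the bags containing any fixed vertex form a subtree. All hold, so the decomposition is valid with width 3 − 1 = 2.

Yes; width 2.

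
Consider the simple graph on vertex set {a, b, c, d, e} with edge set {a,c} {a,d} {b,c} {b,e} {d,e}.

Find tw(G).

A width-2 tree decomposition is:
Bags: B1 = {b, d, e}  B2 = {b, c, d}  B3 = {a, c, d}
Tree: B1–B2, B2–B3
The largest bag has 3 vertices, giving width 2; this decomposition certifies tw(G) ≤ 2. For the lower bound, G contains the cycle d–e–b–c–a–d, so G is not a forest; only forests have treewidth ≤ 1, hence tw(G) ≥ 2. Combining the bounds, tw(G) = 2.

2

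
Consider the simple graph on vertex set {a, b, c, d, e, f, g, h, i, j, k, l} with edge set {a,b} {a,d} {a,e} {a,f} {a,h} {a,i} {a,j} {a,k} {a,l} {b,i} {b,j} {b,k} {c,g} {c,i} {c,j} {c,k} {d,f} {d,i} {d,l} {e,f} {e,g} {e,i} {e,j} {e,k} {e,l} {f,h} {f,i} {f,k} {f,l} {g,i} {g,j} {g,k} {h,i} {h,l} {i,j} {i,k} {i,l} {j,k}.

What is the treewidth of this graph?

A width-4 tree decomposition is:
Bags: B1 = {a, e, i, j, k}  B2 = {a, e, f, i, k}  B3 = {e, g, i, j, k}  B4 = {c, g, i, j, k}  B5 = {a, b, i, j, k}  B6 = {a, e, f, i, l}  B7 = {a, f, h, i, l}  B8 = {a, d, f, i, l}
Tree: B1–B2, B1–B3, B3–B4, B1–B5, B2–B6, B6–B7, B7–B8
Every bag has size at most 5, so the width is 5 − 1 = 4 and tw(G) ≤ 4. For the lower bound, the 5 vertices {e, g, i, j, k} are pairwise adjacent, and any tree decomposition puts a clique entirely inside one bag — forcing width ≥ 4. Hence tw(G) = 4 exactly.

4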